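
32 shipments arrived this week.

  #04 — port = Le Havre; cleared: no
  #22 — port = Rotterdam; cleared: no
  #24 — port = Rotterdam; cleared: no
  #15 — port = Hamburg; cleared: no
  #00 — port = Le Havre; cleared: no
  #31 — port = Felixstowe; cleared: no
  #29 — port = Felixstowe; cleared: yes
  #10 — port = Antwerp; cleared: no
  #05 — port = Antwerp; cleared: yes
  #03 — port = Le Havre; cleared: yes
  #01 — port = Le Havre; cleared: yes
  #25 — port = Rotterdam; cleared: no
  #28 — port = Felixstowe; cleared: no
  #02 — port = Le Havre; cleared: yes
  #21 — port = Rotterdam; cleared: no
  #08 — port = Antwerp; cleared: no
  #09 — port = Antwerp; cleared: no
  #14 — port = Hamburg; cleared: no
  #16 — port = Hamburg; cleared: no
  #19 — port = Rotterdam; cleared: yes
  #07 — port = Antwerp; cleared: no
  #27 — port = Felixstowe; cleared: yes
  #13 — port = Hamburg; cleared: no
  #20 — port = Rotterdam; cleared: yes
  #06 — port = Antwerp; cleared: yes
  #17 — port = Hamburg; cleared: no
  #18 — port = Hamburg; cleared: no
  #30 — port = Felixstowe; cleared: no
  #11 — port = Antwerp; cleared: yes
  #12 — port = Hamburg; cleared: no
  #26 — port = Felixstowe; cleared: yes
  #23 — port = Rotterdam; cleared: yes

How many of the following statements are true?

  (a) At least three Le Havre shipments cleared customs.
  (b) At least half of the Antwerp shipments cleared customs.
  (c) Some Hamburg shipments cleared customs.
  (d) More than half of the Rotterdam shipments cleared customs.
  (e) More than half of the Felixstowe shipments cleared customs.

(a) Le Havre: |A| = 5, |A ∩ B| = 3; needs |A ∩ B| ≥ 3 — true.
(b) Antwerp: |A| = 7, |A ∩ B| = 3; needs |A ∩ B| ≥ |A ∖ B| — false.
(c) Hamburg: |A| = 7, |A ∩ B| = 0; needs A ∩ B ≠ ∅ (|A ∩ B| ≥ 1) — false.
(d) Rotterdam: |A| = 7, |A ∩ B| = 3; needs |A ∩ B| > |A ∖ B| — false.
(e) Felixstowe: |A| = 6, |A ∩ B| = 3; needs |A ∩ B| > |A ∖ B| — false.

1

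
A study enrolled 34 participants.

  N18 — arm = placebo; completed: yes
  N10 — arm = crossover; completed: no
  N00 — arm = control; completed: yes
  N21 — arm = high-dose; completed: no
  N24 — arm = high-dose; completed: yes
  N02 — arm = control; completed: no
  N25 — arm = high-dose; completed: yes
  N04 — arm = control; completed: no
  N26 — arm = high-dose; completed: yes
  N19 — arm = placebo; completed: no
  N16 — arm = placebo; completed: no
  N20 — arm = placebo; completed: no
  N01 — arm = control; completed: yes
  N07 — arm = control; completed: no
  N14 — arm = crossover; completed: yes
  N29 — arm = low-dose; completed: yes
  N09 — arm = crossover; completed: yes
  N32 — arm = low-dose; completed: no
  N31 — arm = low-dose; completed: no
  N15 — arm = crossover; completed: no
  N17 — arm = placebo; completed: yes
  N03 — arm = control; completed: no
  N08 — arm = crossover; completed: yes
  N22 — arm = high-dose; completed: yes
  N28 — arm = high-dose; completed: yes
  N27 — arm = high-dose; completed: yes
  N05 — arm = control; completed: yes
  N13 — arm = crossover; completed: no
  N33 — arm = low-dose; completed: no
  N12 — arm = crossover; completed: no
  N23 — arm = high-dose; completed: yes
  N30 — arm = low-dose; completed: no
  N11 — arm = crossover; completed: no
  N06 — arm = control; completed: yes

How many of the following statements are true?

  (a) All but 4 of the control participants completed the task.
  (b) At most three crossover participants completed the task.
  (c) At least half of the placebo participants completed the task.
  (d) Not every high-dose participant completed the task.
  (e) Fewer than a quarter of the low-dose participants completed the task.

(a) control: |A| = 8, |A ∩ B| = 4; needs |A ∖ B| = 4 — true.
(b) crossover: |A| = 8, |A ∩ B| = 3; needs |A ∩ B| ≤ 3 — true.
(c) placebo: |A| = 5, |A ∩ B| = 2; needs |A ∩ B| ≥ |A ∖ B| — false.
(d) high-dose: |A| = 8, |A ∩ B| = 7; needs A ⊄ B (|A ∖ B| ≥ 1) — true.
(e) low-dose: |A| = 5, |A ∩ B| = 1; needs |A ∩ B| / |A| < 1/4 — true.

4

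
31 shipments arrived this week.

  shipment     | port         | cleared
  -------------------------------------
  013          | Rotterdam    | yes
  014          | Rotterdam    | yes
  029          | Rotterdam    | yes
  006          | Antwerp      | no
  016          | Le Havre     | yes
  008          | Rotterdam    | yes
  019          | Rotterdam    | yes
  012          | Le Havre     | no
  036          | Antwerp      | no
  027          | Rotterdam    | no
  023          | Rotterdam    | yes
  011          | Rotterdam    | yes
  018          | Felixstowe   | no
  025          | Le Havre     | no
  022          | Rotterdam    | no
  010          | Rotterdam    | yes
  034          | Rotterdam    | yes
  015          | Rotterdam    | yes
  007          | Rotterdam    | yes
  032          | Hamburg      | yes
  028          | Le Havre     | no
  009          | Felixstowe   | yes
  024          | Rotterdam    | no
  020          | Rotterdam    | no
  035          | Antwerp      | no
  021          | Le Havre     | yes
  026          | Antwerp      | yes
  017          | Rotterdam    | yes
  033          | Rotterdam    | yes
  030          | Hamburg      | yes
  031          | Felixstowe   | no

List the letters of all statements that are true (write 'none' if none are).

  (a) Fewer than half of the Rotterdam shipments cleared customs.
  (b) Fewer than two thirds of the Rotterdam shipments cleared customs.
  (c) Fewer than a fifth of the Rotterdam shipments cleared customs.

|A| = 17, |A ∩ B| = 13, |A ∖ B| = 4.
(a) |A ∩ B| < |A ∖ B|: fails.
(b) |A ∩ B| / |A| < 2/3: fails.
(c) |A ∩ B| / |A| < 1/5: fails.

none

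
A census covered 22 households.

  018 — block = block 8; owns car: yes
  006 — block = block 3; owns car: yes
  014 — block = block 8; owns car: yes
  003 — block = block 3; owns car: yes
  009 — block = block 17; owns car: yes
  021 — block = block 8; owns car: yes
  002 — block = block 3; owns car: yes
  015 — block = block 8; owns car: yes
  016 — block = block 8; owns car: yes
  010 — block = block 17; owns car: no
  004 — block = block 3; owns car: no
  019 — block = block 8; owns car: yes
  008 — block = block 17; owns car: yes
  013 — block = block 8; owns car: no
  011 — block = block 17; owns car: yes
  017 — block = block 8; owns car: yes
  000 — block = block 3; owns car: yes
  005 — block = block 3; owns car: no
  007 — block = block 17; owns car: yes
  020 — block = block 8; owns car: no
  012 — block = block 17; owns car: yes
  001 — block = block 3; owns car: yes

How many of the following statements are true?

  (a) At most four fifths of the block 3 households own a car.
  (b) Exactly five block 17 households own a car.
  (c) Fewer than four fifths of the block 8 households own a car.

(a) block 3: |A| = 7, |A ∩ B| = 5; needs |A ∩ B| / |A| ≤ 4/5 — true.
(b) block 17: |A| = 6, |A ∩ B| = 5; needs |A ∩ B| = 5 — true.
(c) block 8: |A| = 9, |A ∩ B| = 7; needs |A ∩ B| / |A| < 4/5 — true.

3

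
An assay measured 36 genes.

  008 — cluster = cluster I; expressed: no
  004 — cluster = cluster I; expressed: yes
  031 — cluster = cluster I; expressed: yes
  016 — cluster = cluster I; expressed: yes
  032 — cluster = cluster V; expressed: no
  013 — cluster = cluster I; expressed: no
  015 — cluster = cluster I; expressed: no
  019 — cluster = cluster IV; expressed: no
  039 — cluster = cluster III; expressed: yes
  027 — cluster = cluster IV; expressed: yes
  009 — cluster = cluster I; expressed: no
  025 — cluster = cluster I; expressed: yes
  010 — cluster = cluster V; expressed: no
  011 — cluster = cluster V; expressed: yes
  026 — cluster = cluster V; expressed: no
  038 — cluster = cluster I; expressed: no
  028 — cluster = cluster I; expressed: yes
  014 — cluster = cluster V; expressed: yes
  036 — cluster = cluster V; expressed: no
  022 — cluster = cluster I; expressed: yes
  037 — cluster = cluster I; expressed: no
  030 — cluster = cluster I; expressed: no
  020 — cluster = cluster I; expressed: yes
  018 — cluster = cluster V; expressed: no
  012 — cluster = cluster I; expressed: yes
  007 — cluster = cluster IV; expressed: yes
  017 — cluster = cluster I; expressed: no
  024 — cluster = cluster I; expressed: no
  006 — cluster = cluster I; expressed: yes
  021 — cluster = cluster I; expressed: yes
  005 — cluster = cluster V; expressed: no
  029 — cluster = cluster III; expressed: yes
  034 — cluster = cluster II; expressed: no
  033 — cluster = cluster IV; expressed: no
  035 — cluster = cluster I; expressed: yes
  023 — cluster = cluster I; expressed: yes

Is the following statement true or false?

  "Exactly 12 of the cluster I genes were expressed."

True

The determiner here denotes the relation: |A ∩ B| = 12.
|A| = 21, |A ∩ B| = 12, |A ∖ B| = 9.
|A ∩ B| = 12, so the statement is true.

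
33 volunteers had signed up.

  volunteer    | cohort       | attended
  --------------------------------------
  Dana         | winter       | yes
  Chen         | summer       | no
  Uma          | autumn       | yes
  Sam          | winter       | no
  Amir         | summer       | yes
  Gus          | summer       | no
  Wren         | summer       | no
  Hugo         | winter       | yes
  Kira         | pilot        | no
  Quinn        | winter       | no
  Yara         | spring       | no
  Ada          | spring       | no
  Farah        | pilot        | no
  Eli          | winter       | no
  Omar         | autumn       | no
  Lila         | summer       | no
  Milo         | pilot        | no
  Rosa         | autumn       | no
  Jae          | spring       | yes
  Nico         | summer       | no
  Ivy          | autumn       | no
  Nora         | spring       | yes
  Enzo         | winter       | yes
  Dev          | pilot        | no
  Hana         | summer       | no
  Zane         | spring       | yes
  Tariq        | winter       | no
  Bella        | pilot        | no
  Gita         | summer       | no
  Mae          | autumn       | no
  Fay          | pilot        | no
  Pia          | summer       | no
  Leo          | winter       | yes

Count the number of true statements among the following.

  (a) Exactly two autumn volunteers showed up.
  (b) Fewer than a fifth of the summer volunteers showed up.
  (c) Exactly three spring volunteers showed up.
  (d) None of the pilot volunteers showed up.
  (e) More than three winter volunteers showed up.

(a) autumn: |A| = 5, |A ∩ B| = 1; needs |A ∩ B| = 2 — false.
(b) summer: |A| = 9, |A ∩ B| = 1; needs |A ∩ B| / |A| < 1/5 — true.
(c) spring: |A| = 5, |A ∩ B| = 3; needs |A ∩ B| = 3 — true.
(d) pilot: |A| = 6, |A ∩ B| = 0; needs A ∩ B = ∅ (|A ∩ B| = 0) — true.
(e) winter: |A| = 8, |A ∩ B| = 4; needs |A ∩ B| > 3 — true.

4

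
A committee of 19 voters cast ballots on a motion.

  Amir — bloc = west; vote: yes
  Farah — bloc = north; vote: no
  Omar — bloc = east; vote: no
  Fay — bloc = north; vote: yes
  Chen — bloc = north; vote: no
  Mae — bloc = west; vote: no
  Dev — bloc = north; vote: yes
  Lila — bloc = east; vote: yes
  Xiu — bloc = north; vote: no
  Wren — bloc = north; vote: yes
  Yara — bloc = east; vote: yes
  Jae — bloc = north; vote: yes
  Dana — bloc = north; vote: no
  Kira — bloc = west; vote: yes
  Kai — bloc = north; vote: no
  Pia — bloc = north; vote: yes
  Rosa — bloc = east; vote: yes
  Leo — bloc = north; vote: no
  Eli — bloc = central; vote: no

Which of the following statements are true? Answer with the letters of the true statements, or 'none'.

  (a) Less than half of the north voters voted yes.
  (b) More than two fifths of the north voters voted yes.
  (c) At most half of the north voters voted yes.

|A| = 11, |A ∩ B| = 5, |A ∖ B| = 6.
(a) |A ∩ B| < |A ∖ B|: holds.
(b) |A ∩ B| / |A| > 2/5: holds.
(c) |A ∩ B| ≤ |A ∖ B|: holds.

(a), (b), (c)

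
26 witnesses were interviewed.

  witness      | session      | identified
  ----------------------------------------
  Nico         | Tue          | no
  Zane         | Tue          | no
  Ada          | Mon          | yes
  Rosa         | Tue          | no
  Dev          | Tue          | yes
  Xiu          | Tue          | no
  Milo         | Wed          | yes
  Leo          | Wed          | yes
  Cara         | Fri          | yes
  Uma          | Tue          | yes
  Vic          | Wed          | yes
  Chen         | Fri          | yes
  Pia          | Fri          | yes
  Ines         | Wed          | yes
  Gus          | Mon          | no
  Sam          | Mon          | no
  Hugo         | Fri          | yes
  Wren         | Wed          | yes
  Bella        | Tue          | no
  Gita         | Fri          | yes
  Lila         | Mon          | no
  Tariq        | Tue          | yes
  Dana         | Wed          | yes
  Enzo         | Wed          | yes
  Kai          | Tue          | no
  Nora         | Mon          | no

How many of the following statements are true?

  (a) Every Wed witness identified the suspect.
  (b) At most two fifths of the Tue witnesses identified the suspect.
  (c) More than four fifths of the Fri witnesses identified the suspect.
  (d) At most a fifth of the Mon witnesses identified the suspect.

4

(a) Wed: |A| = 7, |A ∩ B| = 7; needs A ⊆ B, i.e. every element of A is in B (|A ∖ B| = 0) — true.
(b) Tue: |A| = 9, |A ∩ B| = 3; needs |A ∩ B| / |A| ≤ 2/5 — true.
(c) Fri: |A| = 5, |A ∩ B| = 5; needs |A ∩ B| / |A| > 4/5 — true.
(d) Mon: |A| = 5, |A ∩ B| = 1; needs |A ∩ B| / |A| ≤ 1/5 — true.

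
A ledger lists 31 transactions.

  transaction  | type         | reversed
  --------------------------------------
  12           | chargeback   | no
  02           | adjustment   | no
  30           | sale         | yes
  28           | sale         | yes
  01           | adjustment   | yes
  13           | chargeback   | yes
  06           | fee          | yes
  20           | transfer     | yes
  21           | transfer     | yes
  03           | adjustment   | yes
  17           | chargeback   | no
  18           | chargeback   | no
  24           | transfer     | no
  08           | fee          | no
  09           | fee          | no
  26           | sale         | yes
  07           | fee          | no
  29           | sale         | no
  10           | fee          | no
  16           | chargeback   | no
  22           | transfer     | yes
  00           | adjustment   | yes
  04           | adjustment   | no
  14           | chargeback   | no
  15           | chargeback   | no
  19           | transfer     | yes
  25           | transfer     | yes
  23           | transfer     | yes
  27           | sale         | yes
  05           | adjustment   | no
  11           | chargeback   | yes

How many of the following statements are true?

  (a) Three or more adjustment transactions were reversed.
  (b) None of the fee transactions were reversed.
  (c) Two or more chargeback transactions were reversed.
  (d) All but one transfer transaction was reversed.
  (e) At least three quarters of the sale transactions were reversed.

4

(a) adjustment: |A| = 6, |A ∩ B| = 3; needs |A ∩ B| ≥ 3 — true.
(b) fee: |A| = 5, |A ∩ B| = 1; needs A ∩ B = ∅ (|A ∩ B| = 0) — false.
(c) chargeback: |A| = 8, |A ∩ B| = 2; needs |A ∩ B| ≥ 2 — true.
(d) transfer: |A| = 7, |A ∩ B| = 6; needs |A ∖ B| = 1 — true.
(e) sale: |A| = 5, |A ∩ B| = 4; needs |A ∩ B| / |A| ≥ 3/4 — true.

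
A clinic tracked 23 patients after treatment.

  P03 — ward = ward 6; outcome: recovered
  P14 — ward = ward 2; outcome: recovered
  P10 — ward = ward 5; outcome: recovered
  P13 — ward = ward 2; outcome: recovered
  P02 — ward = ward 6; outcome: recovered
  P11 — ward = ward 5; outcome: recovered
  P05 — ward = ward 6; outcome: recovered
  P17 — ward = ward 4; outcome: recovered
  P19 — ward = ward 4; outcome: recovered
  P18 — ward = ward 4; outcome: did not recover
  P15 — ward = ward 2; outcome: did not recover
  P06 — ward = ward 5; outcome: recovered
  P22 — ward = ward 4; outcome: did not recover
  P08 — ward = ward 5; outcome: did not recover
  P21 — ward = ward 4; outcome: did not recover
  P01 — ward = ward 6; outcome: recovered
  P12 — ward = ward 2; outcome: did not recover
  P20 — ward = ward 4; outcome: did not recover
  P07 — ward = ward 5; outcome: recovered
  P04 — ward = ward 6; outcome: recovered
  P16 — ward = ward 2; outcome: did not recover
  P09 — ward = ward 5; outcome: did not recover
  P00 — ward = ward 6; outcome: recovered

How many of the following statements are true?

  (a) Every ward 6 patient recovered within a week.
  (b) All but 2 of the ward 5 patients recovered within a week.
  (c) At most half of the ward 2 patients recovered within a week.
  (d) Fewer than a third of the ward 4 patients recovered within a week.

3

(a) ward 6: |A| = 6, |A ∩ B| = 6; needs A ⊆ B, i.e. every element of A is in B (|A ∖ B| = 0) — true.
(b) ward 5: |A| = 6, |A ∩ B| = 4; needs |A ∖ B| = 2 — true.
(c) ward 2: |A| = 5, |A ∩ B| = 2; needs |A ∩ B| ≤ |A ∖ B| — true.
(d) ward 4: |A| = 6, |A ∩ B| = 2; needs |A ∩ B| / |A| < 1/3 — false.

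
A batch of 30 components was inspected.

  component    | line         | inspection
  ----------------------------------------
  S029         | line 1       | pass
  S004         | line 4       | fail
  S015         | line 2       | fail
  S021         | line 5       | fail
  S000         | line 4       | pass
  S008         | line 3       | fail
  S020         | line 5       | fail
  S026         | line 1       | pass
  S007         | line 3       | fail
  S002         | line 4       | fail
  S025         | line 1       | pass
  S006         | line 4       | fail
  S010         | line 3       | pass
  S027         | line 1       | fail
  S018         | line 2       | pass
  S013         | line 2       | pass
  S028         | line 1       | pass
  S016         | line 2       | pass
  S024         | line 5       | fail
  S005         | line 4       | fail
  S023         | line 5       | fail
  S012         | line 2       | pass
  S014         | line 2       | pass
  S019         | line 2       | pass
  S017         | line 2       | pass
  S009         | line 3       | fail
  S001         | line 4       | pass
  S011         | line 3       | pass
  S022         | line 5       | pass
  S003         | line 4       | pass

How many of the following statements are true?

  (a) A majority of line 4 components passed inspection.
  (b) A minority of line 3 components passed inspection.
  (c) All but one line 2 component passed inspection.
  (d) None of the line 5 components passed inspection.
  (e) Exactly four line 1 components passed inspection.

(a) line 4: |A| = 7, |A ∩ B| = 3; needs |A ∩ B| > |A ∖ B| — false.
(b) line 3: |A| = 5, |A ∩ B| = 2; needs |A ∩ B| < |A ∖ B| — true.
(c) line 2: |A| = 8, |A ∩ B| = 7; needs |A ∖ B| = 1 — true.
(d) line 5: |A| = 5, |A ∩ B| = 1; needs A ∩ B = ∅ (|A ∩ B| = 0) — false.
(e) line 1: |A| = 5, |A ∩ B| = 4; needs |A ∩ B| = 4 — true.

3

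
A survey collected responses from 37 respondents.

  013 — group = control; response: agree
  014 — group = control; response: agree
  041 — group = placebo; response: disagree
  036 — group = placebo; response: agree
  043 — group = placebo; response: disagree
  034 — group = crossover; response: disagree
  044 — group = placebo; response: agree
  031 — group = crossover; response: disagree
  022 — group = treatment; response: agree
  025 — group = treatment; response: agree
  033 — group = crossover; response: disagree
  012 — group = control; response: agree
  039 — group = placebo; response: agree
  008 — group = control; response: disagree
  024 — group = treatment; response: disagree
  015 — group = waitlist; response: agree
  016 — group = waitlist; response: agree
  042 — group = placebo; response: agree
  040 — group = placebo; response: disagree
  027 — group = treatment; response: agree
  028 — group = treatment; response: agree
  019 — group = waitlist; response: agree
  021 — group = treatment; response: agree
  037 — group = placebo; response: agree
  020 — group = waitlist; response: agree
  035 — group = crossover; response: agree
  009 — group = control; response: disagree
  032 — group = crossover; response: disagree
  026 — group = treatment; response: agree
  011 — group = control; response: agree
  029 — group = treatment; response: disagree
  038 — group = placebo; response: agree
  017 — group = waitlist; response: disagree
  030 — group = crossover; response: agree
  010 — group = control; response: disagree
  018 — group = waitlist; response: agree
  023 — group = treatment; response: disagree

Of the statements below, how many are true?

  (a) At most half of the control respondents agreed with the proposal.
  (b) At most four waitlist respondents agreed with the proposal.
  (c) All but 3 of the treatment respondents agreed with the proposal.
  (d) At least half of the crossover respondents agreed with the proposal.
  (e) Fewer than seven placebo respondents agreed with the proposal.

(a) control: |A| = 7, |A ∩ B| = 4; needs |A ∩ B| ≤ |A ∖ B| — false.
(b) waitlist: |A| = 6, |A ∩ B| = 5; needs |A ∩ B| ≤ 4 — false.
(c) treatment: |A| = 9, |A ∩ B| = 6; needs |A ∖ B| = 3 — true.
(d) crossover: |A| = 6, |A ∩ B| = 2; needs |A ∩ B| ≥ |A ∖ B| — false.
(e) placebo: |A| = 9, |A ∩ B| = 6; needs |A ∩ B| < 7 — true.

2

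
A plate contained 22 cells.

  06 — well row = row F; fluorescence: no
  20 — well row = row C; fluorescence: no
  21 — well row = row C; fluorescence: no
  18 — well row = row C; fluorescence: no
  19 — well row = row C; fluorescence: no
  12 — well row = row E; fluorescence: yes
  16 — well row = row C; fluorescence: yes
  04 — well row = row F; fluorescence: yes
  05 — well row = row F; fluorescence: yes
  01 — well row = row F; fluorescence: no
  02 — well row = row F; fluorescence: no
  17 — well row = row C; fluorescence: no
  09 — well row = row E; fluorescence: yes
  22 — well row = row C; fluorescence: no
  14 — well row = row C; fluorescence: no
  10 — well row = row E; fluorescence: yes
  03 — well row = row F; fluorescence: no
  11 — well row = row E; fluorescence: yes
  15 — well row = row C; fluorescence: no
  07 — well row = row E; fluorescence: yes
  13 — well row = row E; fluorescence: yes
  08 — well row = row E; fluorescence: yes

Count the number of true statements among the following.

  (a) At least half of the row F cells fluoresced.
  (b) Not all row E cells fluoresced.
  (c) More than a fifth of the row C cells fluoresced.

(a) row F: |A| = 6, |A ∩ B| = 2; needs |A ∩ B| ≥ |A ∖ B| — false.
(b) row E: |A| = 7, |A ∩ B| = 7; needs A ⊄ B (|A ∖ B| ≥ 1) — false.
(c) row C: |A| = 9, |A ∩ B| = 1; needs |A ∩ B| / |A| > 1/5 — false.

0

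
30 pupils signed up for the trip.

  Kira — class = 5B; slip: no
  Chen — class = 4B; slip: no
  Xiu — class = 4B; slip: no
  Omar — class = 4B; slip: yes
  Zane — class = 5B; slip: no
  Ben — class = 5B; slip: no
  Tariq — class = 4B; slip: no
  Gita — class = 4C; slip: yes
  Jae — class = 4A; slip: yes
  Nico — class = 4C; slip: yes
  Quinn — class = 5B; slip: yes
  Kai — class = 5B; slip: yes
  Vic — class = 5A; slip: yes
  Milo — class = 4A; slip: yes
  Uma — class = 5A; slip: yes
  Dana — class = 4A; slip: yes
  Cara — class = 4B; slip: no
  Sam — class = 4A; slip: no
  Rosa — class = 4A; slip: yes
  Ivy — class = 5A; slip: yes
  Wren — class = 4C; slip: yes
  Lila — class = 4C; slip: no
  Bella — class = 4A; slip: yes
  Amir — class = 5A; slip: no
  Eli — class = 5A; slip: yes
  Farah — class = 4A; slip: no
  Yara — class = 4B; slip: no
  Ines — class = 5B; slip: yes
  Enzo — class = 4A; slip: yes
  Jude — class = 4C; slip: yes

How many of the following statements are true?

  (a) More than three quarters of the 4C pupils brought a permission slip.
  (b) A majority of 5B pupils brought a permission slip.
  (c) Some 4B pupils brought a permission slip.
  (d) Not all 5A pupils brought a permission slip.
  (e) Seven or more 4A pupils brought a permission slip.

(a) 4C: |A| = 5, |A ∩ B| = 4; needs |A ∩ B| / |A| > 3/4 — true.
(b) 5B: |A| = 6, |A ∩ B| = 3; needs |A ∩ B| > |A ∖ B| — false.
(c) 4B: |A| = 6, |A ∩ B| = 1; needs A ∩ B ≠ ∅ (|A ∩ B| ≥ 1) — true.
(d) 5A: |A| = 5, |A ∩ B| = 4; needs A ⊄ B (|A ∖ B| ≥ 1) — true.
(e) 4A: |A| = 8, |A ∩ B| = 6; needs |A ∩ B| ≥ 7 — false.

3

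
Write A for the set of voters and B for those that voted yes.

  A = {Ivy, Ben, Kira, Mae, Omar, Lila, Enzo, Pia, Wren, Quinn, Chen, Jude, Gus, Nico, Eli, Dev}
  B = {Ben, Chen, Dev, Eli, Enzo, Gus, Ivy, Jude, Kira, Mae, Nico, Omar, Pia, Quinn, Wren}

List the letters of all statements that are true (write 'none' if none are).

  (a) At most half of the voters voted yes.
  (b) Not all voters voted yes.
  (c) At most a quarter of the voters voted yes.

(b)

|A| = 16, |A ∩ B| = 15, |A ∖ B| = 1.
(a) |A ∩ B| ≤ |A ∖ B|: fails.
(b) A ⊄ B (|A ∖ B| ≥ 1): holds.
(c) |A ∩ B| / |A| ≤ 1/4: fails.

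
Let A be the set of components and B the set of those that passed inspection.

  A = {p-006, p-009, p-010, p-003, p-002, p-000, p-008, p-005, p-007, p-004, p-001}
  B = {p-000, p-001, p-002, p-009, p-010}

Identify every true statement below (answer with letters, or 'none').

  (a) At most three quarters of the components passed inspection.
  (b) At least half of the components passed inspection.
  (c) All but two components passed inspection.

(a)

|A| = 11, |A ∩ B| = 5, |A ∖ B| = 6.
(a) |A ∩ B| / |A| ≤ 3/4: holds.
(b) |A ∩ B| ≥ |A ∖ B|: fails.
(c) |A ∖ B| = 2: fails.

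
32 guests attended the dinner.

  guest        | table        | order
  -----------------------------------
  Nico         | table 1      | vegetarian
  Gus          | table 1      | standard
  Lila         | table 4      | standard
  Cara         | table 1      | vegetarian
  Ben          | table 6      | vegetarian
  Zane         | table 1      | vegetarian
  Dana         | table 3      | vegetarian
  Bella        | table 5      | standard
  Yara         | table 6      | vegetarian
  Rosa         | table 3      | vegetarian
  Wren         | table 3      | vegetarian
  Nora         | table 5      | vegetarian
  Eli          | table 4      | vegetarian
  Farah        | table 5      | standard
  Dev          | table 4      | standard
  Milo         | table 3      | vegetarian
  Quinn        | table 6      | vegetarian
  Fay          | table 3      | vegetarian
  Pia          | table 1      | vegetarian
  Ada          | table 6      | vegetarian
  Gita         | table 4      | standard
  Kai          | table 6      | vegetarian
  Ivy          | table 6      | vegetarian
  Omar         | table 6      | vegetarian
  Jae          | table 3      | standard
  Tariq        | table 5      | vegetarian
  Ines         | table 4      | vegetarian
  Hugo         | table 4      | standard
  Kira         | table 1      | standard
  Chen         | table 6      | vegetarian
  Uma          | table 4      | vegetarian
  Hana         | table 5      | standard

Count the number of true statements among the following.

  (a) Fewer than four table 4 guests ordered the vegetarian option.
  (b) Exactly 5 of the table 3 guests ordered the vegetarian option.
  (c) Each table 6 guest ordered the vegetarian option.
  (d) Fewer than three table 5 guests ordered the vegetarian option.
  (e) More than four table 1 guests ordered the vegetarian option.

(a) table 4: |A| = 7, |A ∩ B| = 3; needs |A ∩ B| < 4 — true.
(b) table 3: |A| = 6, |A ∩ B| = 5; needs |A ∩ B| = 5 — true.
(c) table 6: |A| = 8, |A ∩ B| = 8; needs A ⊆ B, i.e. every element of A is in B (|A ∖ B| = 0) — true.
(d) table 5: |A| = 5, |A ∩ B| = 2; needs |A ∩ B| < 3 — true.
(e) table 1: |A| = 6, |A ∩ B| = 4; needs |A ∩ B| > 4 — false.

4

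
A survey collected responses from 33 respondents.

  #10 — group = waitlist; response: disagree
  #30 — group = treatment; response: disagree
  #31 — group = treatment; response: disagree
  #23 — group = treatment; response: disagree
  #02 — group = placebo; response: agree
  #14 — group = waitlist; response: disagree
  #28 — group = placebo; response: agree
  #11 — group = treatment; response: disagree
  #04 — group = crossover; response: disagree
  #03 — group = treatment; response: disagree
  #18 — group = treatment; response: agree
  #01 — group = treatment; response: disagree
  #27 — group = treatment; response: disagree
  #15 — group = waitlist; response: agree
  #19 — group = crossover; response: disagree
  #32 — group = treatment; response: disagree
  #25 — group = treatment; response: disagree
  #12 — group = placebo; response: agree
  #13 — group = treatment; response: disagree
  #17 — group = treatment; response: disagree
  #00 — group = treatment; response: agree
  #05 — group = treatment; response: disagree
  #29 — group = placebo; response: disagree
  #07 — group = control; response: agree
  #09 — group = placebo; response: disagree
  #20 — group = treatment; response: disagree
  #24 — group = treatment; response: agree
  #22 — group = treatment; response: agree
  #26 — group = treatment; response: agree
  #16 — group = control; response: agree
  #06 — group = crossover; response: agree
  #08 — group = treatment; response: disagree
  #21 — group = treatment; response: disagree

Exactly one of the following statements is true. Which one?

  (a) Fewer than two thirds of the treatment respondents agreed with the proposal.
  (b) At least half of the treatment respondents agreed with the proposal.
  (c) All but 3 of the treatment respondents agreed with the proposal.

|A| = 20, |A ∩ B| = 5, |A ∖ B| = 15.
(a) requires |A ∩ B| / |A| < 2/3: true.
(b) requires |A ∩ B| ≥ |A ∖ B|: false.
(c) requires |A ∖ B| = 3: false.

(a)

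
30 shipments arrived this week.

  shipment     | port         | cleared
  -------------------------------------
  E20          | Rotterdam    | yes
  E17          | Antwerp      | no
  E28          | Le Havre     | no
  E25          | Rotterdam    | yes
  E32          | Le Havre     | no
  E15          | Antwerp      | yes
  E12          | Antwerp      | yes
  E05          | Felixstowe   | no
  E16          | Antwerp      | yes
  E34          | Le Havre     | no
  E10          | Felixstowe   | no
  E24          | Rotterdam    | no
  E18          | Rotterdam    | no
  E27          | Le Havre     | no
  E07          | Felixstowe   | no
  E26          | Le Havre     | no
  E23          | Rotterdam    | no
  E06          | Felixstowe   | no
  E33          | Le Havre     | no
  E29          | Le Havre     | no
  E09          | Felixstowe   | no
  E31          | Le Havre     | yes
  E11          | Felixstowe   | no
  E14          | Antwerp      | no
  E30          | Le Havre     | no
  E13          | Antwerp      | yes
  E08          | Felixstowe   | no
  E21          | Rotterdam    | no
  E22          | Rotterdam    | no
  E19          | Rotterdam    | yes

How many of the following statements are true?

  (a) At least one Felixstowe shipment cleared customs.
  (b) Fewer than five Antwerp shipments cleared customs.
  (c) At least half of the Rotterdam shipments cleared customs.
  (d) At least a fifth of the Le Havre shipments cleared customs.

1

(a) Felixstowe: |A| = 7, |A ∩ B| = 0; needs A ∩ B ≠ ∅ (|A ∩ B| ≥ 1) — false.
(b) Antwerp: |A| = 6, |A ∩ B| = 4; needs |A ∩ B| < 5 — true.
(c) Rotterdam: |A| = 8, |A ∩ B| = 3; needs |A ∩ B| ≥ |A ∖ B| — false.
(d) Le Havre: |A| = 9, |A ∩ B| = 1; needs |A ∩ B| / |A| ≥ 1/5 — false.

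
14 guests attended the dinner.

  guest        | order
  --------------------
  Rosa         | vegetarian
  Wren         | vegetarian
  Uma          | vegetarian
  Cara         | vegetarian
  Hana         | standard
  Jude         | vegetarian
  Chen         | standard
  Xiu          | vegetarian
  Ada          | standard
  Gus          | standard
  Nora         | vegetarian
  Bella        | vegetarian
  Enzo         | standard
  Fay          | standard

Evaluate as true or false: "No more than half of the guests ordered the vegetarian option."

False

'No more than half of the guests ordered the vegetarian option' holds iff |A ∩ B| ≤ |A ∖ B|.
A (the restrictor) = {Rosa, Wren, Uma, Cara, Hana, Jude, Chen, Xiu, Ada, Gus, Nora, Bella, Enzo, Fay}, |A| = 14.
A ∩ B = {Rosa, Wren, Uma, Cara, Jude, Xiu, Nora, Bella}, so |A ∩ B| = 8.
A ∖ B = {Hana, Chen, Ada, Gus, Enzo, Fay}, so |A ∖ B| = 6.
8 > 6, so the statement is false.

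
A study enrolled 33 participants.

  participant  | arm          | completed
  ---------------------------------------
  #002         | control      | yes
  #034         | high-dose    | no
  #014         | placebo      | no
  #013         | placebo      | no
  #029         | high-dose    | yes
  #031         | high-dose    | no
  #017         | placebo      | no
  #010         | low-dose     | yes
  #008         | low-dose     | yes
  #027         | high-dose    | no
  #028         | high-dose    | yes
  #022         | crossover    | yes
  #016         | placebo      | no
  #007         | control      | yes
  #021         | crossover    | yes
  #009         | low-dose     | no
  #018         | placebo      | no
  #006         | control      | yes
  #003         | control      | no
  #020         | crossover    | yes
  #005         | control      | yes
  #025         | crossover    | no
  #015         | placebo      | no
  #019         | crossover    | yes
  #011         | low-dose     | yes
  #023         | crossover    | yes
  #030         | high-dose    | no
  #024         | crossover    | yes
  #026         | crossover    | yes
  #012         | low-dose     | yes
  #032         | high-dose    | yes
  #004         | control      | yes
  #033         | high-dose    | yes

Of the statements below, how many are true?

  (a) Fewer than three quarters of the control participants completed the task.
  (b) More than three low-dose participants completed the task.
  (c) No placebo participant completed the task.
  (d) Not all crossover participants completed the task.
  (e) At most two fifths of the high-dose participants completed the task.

3

(a) control: |A| = 6, |A ∩ B| = 5; needs |A ∩ B| / |A| < 3/4 — false.
(b) low-dose: |A| = 5, |A ∩ B| = 4; needs |A ∩ B| > 3 — true.
(c) placebo: |A| = 6, |A ∩ B| = 0; needs A ∩ B = ∅ (|A ∩ B| = 0) — true.
(d) crossover: |A| = 8, |A ∩ B| = 7; needs A ⊄ B (|A ∖ B| ≥ 1) — true.
(e) high-dose: |A| = 8, |A ∩ B| = 4; needs |A ∩ B| / |A| ≤ 2/5 — false.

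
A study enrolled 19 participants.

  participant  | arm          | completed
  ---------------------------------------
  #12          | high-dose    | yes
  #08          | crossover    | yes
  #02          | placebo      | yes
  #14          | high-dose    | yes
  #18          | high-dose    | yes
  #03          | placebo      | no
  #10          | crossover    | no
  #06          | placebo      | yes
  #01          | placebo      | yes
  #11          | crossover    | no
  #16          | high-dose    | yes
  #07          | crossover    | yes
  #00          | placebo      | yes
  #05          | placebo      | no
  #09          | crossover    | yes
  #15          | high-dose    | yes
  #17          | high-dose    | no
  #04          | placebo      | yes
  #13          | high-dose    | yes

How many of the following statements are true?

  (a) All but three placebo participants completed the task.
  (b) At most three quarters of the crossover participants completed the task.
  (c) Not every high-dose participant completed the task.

2

(a) placebo: |A| = 7, |A ∩ B| = 5; needs |A ∖ B| = 3 — false.
(b) crossover: |A| = 5, |A ∩ B| = 3; needs |A ∩ B| / |A| ≤ 3/4 — true.
(c) high-dose: |A| = 7, |A ∩ B| = 6; needs A ⊄ B (|A ∖ B| ≥ 1) — true.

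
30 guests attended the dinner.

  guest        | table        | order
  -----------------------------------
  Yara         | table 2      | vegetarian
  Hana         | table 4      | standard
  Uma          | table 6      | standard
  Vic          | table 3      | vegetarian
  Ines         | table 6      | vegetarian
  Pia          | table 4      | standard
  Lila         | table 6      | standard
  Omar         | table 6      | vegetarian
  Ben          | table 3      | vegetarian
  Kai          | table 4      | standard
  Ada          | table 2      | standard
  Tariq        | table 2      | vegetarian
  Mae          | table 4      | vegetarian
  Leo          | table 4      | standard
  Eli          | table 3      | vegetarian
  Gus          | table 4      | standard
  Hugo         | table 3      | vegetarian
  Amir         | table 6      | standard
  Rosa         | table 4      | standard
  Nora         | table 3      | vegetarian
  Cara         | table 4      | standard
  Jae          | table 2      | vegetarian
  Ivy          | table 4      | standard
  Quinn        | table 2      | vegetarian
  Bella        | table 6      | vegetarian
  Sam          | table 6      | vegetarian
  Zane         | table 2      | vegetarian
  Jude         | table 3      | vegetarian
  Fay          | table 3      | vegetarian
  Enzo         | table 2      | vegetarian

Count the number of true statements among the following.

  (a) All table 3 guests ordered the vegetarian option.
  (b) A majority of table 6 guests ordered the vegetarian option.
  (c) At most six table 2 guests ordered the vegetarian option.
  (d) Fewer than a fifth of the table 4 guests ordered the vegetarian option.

4

(a) table 3: |A| = 7, |A ∩ B| = 7; needs A ⊆ B, i.e. every element of A is in B (|A ∖ B| = 0) — true.
(b) table 6: |A| = 7, |A ∩ B| = 4; needs |A ∩ B| > |A ∖ B| — true.
(c) table 2: |A| = 7, |A ∩ B| = 6; needs |A ∩ B| ≤ 6 — true.
(d) table 4: |A| = 9, |A ∩ B| = 1; needs |A ∩ B| / |A| < 1/5 — true.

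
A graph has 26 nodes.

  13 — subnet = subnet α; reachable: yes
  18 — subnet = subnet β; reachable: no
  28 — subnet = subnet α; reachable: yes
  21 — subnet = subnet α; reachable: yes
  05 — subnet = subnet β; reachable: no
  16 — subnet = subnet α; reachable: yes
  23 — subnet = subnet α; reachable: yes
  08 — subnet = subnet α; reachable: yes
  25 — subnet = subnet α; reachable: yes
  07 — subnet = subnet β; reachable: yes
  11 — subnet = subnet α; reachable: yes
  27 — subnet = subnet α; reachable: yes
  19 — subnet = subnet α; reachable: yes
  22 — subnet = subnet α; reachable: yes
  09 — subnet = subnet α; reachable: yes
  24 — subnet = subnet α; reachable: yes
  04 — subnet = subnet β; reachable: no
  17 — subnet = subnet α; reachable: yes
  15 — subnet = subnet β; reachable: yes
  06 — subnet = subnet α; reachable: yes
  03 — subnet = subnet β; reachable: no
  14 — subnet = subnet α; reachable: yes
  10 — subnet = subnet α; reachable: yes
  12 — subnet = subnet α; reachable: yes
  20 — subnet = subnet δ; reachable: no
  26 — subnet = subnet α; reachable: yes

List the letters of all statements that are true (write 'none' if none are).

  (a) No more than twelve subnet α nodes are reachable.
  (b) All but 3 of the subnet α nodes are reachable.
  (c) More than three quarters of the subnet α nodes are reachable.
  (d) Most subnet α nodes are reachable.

(c), (d)

|A| = 19, |A ∩ B| = 19, |A ∖ B| = 0.
(a) |A ∩ B| ≤ 12: fails.
(b) |A ∖ B| = 3: fails.
(c) |A ∩ B| / |A| > 3/4: holds.
(d) |A ∩ B| > |A ∖ B|: holds.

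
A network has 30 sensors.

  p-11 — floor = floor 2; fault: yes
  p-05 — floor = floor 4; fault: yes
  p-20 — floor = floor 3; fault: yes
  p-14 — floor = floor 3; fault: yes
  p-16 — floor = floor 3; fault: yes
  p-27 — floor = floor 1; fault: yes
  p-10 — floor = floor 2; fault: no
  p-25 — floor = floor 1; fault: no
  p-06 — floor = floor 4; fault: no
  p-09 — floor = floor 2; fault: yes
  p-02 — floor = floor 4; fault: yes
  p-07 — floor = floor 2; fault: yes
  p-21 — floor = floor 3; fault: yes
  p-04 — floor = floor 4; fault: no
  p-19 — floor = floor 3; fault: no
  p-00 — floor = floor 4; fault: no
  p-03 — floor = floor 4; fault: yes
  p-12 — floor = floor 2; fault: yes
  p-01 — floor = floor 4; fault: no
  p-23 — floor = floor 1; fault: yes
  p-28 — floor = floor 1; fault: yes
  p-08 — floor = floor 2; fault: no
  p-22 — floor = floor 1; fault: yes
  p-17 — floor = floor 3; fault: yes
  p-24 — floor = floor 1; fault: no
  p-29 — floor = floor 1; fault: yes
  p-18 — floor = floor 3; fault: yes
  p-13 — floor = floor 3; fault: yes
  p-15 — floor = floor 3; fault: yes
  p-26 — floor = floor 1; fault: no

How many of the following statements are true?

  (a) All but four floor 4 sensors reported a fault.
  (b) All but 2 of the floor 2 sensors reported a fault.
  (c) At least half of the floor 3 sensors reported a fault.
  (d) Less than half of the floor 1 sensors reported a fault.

3

(a) floor 4: |A| = 7, |A ∩ B| = 3; needs |A ∖ B| = 4 — true.
(b) floor 2: |A| = 6, |A ∩ B| = 4; needs |A ∖ B| = 2 — true.
(c) floor 3: |A| = 9, |A ∩ B| = 8; needs |A ∩ B| ≥ |A ∖ B| — true.
(d) floor 1: |A| = 8, |A ∩ B| = 5; needs |A ∩ B| < |A ∖ B| — false.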